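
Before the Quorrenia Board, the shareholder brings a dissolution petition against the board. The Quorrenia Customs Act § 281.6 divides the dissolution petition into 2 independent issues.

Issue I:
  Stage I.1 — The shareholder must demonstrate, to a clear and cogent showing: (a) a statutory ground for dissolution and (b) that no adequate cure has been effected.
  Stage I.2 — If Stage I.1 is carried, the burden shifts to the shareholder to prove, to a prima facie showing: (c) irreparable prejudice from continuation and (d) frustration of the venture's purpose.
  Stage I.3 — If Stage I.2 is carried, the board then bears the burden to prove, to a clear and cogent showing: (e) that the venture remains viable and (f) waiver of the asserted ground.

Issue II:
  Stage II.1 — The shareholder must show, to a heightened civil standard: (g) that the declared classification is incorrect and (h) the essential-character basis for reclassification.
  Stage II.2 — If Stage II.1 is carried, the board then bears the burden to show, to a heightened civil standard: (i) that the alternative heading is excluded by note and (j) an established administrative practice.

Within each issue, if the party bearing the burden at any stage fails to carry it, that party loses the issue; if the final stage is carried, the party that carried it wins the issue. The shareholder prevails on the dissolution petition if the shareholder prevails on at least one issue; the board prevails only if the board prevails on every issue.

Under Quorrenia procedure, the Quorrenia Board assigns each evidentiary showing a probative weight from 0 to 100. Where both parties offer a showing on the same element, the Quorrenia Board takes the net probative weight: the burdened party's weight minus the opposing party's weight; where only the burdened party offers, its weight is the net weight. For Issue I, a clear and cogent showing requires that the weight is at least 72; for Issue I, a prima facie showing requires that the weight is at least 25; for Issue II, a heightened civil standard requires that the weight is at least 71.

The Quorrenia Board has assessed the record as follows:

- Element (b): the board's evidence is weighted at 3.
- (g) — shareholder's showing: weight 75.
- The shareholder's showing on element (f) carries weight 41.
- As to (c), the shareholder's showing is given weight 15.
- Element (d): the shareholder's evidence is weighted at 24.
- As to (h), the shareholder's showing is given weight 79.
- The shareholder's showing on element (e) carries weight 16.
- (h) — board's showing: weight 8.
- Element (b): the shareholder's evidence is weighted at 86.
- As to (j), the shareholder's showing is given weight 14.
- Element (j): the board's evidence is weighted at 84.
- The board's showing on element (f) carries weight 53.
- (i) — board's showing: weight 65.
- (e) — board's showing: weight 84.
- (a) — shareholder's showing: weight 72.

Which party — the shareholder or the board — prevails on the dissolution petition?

shareholder

— Issue I —
Stage I.1 — burden on shareholder; standard: a clear and cogent showing (weight is at least 72).
    (a): 72 ≥ 72 [met]
    (b): 86 − 3 = 83 ≥ 72 [met]
  Stage I.1 carried; the burden remains with the shareholder.
Stage I.2 — burden on shareholder; standard: a prima facie showing (weight is at least 25).
    (c): 15 < 25 [not met]
    (d): 24 < 25 [not met]
  The shareholder does not carry Stage I.2.
So the board prevails on this issue.
— Issue II —
At Stage II.1 the shareholder must meet a heightened civil standard (weight is at least 71): on (g) the weight is 75, which does reach 71, so (g) meets the standard; on (h) the weight is 79 less the opposing 8 gives net 71, ≥ 71, so (h) meets the standard.
  Stage II.1 carried; the burden shifts to the board.
At Stage II.2 the board must meet a heightened civil standard (weight is at least 71): on (i) the weight is 65, < 71, so (i) does not meet the standard; on (j) the weight is 84 less the opposing 14 gives net 70, which does not reach 71, so (j) does not meet the standard.
  Not every element is met, so the board fails to carry Stage II.2.
The analysis ends at Stage II.2; the shareholder prevails on this issue.
Per-issue: Issue I → board; Issue II → shareholder. The shareholder must prevail on at least one issue; overall, the shareholder prevails.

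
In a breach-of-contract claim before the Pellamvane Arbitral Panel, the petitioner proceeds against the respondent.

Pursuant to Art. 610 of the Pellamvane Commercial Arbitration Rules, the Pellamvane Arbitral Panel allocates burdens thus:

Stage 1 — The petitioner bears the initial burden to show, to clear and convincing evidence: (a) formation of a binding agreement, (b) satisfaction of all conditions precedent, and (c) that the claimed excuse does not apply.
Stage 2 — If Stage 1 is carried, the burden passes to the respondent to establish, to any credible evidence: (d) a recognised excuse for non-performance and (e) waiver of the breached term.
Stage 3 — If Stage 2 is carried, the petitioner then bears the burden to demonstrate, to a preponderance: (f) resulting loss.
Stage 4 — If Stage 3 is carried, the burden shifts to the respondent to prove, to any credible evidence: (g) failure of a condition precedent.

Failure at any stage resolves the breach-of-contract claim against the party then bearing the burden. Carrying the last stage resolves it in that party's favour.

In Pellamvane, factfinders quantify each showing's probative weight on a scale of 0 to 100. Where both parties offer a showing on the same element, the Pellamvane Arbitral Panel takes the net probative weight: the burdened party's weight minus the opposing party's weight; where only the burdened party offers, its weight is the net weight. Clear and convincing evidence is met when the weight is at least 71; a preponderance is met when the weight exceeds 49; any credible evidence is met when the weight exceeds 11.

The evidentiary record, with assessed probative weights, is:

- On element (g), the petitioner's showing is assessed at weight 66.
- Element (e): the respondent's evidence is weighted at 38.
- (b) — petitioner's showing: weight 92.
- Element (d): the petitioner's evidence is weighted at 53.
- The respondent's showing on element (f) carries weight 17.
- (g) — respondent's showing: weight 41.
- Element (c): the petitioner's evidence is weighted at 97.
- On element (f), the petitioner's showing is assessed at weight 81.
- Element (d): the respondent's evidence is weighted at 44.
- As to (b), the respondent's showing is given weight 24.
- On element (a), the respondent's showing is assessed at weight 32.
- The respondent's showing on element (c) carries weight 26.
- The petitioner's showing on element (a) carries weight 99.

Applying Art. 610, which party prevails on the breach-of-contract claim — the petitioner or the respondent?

respondent

At Stage 1 the petitioner must meet clear and convincing evidence (weight is at least 71): on (a) the weight is 99 less the opposing 32 gives net 67, which does not reach 71, so (a) does not meet the standard; on (b) the weight is 92 less the opposing 24 gives net 68, < 71, so (b) does not meet the standard; on (c) the weight is 97 less the opposing 26 gives net 71, ≥ 71, so (c) meets the standard.
  Stage 1 not carried; the petitioner fails its burden.
The respondent prevails.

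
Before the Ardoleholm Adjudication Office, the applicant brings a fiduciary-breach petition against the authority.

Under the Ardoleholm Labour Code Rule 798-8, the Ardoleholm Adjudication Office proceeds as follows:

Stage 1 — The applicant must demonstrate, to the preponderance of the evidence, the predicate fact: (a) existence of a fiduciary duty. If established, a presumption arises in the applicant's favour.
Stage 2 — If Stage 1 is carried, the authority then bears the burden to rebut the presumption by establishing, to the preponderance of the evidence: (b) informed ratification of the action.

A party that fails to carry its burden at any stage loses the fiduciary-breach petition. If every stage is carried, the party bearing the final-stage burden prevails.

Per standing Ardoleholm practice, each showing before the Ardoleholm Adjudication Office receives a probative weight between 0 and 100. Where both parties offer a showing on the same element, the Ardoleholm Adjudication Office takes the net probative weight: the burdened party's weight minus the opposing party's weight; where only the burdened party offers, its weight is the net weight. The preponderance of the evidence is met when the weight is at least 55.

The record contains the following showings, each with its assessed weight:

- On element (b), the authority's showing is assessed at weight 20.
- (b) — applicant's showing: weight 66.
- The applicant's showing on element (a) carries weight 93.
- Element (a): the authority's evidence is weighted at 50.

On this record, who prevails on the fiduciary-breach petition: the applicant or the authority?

Stage 1 (applicant, the preponderance of the evidence, weight is at least 55): (a) net 93−50=43 < 55 — fails.
  The applicant does not carry Stage 1.
The authority prevails.

authority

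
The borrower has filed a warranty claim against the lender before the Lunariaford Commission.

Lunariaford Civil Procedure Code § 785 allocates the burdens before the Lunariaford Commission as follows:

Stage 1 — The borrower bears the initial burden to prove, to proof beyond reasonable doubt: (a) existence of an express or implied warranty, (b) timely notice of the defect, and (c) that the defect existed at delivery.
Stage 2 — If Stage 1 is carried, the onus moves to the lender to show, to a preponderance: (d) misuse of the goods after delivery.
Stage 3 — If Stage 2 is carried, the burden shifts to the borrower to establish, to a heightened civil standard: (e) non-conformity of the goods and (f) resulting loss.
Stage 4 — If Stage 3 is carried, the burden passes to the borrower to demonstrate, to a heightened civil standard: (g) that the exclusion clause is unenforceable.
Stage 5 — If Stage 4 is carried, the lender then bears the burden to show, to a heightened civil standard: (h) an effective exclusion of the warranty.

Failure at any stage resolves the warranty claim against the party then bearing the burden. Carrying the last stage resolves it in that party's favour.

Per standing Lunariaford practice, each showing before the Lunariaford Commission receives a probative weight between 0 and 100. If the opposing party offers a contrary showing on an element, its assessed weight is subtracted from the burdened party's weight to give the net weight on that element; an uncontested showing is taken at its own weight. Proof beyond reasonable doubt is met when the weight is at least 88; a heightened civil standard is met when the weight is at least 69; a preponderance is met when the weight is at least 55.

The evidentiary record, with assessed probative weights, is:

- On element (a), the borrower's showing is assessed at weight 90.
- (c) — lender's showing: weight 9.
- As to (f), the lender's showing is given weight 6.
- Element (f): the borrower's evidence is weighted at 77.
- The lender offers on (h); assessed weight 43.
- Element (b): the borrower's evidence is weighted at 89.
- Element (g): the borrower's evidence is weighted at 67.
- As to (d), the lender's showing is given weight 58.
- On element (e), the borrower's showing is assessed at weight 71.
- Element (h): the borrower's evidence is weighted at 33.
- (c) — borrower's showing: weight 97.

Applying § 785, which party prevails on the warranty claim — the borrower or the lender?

Stage 1 — burden on borrower; standard: proof beyond reasonable doubt (weight is at least 88).
    (a): 90 ≥ 88 [met]
    (b): 89 ≥ 88 [met]
    (c): 97 − 9 = 88 ≥ 88 [met]
  Stage 1 carried; the burden shifts to the lender.
Stage 2 — burden on lender; standard: a preponderance (weight is at least 55).
    (d): 58 ≥ 55 [met]
  Stage 2 carried; the burden shifts to the borrower.
Stage 3 — burden on borrower; standard: a heightened civil standard (weight is at least 69).
    (e): 71 ≥ 69 [met]
    (f): 77 − 6 = 71 ≥ 69 [met]
  Stage 3 carried; the burden remains with the borrower.
Stage 4 — burden on borrower; standard: a heightened civil standard (weight is at least 69).
    (g): 67 < 69 [not met]
  The borrower does not carry Stage 4.
The lender prevails.

lender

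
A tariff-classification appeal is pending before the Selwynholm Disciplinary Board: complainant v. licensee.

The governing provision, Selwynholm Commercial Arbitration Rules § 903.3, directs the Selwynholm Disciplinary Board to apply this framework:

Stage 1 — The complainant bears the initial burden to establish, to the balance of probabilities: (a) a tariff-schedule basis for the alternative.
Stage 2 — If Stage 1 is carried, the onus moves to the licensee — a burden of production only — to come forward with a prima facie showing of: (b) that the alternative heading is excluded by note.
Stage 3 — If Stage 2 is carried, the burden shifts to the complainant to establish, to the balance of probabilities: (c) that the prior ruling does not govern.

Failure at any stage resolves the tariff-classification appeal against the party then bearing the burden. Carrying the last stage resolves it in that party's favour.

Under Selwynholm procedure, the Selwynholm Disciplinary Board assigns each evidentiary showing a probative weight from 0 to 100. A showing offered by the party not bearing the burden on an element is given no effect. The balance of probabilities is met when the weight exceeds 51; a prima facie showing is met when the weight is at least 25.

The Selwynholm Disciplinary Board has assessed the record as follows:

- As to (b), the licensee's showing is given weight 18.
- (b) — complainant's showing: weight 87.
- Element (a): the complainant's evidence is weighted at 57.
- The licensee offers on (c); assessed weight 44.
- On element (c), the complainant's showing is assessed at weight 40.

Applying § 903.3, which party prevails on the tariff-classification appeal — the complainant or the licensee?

Stage 1 (complainant, the balance of probabilities, weight exceeds 51): (a) 57 > 51 — meets.
  All elements met. The burden passes to the licensee.
Stage 2 (licensee, a prima facie showing, weight is at least 25): (b) 18 (complainant's 87 disregarded) < 25 — fails.
  Stage 2 not carried; the licensee fails its burden.
The complainant prevails.

complainant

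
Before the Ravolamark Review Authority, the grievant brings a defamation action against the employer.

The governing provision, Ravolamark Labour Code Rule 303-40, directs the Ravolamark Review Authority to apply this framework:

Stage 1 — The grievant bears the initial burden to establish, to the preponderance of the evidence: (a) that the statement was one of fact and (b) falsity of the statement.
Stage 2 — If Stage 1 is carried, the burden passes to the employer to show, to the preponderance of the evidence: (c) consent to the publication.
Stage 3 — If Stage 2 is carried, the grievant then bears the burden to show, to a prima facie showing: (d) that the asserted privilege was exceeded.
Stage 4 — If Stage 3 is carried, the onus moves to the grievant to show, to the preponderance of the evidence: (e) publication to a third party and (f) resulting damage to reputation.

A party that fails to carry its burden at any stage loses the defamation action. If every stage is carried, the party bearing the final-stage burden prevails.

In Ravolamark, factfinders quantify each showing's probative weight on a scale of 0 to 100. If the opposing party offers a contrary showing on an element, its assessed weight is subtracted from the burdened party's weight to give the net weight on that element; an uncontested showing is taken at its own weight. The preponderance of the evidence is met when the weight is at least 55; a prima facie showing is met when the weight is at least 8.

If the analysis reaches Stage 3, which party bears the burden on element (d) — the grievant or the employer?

grievant

Stage 3's rule assigns the burden to the grievant (to a prima facie showing).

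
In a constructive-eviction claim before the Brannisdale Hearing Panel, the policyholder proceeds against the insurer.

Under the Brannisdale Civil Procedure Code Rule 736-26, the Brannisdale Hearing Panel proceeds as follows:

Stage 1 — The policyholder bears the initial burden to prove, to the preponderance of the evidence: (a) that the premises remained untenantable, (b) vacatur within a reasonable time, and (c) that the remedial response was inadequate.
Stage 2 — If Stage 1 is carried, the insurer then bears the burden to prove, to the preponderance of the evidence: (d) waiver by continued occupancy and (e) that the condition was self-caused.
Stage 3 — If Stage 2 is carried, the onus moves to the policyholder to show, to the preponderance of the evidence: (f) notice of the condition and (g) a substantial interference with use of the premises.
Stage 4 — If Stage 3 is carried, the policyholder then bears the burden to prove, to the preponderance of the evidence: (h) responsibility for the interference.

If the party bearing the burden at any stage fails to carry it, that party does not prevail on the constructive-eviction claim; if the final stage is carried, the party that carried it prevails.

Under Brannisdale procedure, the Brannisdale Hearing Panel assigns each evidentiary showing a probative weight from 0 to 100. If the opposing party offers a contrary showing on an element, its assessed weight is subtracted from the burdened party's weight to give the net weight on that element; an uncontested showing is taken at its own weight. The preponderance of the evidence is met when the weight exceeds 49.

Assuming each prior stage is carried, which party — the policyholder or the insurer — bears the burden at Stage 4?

Stage 4's rule assigns the burden to the policyholder (to the preponderance of the evidence).

policyholder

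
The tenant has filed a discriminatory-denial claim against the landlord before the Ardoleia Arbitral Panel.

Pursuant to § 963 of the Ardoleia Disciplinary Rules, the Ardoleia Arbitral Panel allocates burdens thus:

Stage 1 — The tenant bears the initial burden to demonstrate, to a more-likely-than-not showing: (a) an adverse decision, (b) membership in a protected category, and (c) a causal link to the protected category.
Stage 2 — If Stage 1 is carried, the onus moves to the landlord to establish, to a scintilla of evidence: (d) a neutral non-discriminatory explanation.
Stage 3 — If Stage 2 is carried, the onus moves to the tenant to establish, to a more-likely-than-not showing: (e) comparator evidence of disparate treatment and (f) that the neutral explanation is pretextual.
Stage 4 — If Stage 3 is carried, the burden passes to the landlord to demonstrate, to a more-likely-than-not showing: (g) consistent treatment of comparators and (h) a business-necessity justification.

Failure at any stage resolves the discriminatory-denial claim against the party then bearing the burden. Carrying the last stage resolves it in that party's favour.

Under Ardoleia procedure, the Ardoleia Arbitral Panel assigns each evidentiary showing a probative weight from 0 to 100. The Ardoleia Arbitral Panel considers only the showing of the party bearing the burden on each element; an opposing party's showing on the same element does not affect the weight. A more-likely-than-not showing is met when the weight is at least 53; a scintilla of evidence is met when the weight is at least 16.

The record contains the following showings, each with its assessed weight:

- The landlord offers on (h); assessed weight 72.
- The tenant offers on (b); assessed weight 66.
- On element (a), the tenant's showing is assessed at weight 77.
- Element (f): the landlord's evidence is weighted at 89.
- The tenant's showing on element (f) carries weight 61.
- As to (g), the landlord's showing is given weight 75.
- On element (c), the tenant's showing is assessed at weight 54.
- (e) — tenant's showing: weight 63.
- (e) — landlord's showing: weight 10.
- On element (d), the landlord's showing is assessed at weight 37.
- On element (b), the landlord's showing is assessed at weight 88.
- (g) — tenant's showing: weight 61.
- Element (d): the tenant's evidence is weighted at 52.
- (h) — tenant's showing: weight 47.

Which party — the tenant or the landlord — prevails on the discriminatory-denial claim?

Stage 1 — burden on tenant; standard: a more-likely-than-not showing (weight is at least 53).
    (a): 77 ≥ 53 [met]
    (b): 66 (landlord's 88 disregarded) ≥ 53 [met]
    (c): 54 ≥ 53 [met]
  Stage 1 is satisfied; the onus moves to the landlord.
Stage 2 — burden on landlord; standard: a scintilla of evidence (weight is at least 16).
    (d): 37 (tenant's 52 disregarded) ≥ 16 [met]
  Stage 2 carried; the burden shifts to the tenant.
Stage 3 — burden on tenant; standard: a more-likely-than-not showing (weight is at least 53).
    (e): 63 (landlord's 10 disregarded) ≥ 53 [met]
    (f): 61 (landlord's 89 disregarded) ≥ 53 [met]
  Stage 3 is satisfied; the onus moves to the landlord.
Stage 4 — burden on landlord; standard: a more-likely-than-not showing (weight is at least 53).
    (g): 75 (tenant's 61 disregarded) ≥ 53 [met]
    (h): 72 (tenant's 47 disregarded) ≥ 53 [met]
  All elements met at the final stage.
Every stage carried; the landlord prevails.

landlord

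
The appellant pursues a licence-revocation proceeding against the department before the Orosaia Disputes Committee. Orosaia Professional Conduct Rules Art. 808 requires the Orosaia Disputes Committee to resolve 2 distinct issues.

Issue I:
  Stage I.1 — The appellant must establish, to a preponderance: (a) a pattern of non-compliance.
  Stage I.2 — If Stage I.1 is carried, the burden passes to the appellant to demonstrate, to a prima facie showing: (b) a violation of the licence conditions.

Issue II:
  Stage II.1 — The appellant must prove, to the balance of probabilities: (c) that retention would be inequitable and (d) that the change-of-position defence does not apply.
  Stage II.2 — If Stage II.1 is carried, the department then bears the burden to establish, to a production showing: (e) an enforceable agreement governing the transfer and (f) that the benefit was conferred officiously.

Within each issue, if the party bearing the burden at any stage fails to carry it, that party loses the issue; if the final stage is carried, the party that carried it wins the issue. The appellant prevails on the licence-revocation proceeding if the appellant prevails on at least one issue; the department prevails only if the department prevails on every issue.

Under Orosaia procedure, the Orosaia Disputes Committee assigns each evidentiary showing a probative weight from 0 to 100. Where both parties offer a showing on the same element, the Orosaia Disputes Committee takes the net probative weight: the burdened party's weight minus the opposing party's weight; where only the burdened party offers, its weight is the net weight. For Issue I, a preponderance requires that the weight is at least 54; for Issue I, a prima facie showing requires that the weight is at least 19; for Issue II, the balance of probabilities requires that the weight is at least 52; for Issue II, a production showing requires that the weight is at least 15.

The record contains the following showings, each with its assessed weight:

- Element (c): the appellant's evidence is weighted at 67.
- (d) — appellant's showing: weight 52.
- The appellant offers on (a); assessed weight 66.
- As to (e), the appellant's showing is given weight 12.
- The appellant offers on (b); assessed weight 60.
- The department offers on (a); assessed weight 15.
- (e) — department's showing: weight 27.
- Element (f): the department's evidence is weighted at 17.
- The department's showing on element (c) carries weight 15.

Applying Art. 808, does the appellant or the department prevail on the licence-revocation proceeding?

department

— Issue I —
Stage I.1 — burden on appellant; standard: a preponderance (weight is at least 54).
    (a): 66 − 15 = 51 < 54 [not met]
  Stage I.1 not carried; the appellant fails its burden.
The department prevails on this issue.
— Issue II —
Stage II.1 — burden on appellant; standard: the balance of probabilities (weight is at least 52).
    (c): 67 − 15 = 52 ≥ 52 [met]
    (d): 52 ≥ 52 [met]
  Stage II.1 is satisfied; the onus moves to the department.
Stage II.2 — burden on department; standard: a production showing (weight is at least 15).
    (e): 27 − 12 = 15 ≥ 15 [met]
    (f): 17 ≥ 15 [met]
  The department carries the last stage.
All stages carried — the department prevails on this issue.
Per-issue: Issue I → department; Issue II → department. The appellant must prevail on at least one issue; overall, the department prevails.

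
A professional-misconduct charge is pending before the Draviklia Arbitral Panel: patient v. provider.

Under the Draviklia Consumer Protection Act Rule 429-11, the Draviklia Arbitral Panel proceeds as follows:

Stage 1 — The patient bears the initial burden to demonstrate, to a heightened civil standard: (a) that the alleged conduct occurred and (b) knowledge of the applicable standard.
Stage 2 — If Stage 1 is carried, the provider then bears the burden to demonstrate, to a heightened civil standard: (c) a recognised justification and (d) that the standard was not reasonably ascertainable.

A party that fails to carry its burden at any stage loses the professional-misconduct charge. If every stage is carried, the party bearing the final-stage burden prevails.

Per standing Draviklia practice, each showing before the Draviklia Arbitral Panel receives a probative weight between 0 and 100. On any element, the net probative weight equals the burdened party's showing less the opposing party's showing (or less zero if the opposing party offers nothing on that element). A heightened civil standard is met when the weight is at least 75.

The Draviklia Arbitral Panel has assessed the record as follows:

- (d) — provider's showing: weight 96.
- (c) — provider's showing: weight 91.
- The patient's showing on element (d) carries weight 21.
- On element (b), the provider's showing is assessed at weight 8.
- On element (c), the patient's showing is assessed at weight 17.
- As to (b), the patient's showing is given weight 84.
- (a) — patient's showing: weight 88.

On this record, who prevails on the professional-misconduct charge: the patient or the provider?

patient

At Stage 1 the patient must meet a heightened civil standard (weight is at least 75): on (a) the weight is 88, ≥ 75, so (a) meets the standard; on (b) the weight is 84 less the opposing 8 gives net 76, ≥ 75, so (b) meets the standard.
  Stage 1 is satisfied; the onus moves to the provider.
At Stage 2 the provider must meet a heightened civil standard (weight is at least 75): on (c) the weight is 91 less the opposing 17 gives net 74, < 75, so (c) does not meet the standard; on (d) the weight is 96 less the opposing 21 gives net 75, which does reach 75, so (d) meets the standard.
  Not every element is met, so the provider fails to carry Stage 2.
The analysis ends at Stage 2; the patient prevails.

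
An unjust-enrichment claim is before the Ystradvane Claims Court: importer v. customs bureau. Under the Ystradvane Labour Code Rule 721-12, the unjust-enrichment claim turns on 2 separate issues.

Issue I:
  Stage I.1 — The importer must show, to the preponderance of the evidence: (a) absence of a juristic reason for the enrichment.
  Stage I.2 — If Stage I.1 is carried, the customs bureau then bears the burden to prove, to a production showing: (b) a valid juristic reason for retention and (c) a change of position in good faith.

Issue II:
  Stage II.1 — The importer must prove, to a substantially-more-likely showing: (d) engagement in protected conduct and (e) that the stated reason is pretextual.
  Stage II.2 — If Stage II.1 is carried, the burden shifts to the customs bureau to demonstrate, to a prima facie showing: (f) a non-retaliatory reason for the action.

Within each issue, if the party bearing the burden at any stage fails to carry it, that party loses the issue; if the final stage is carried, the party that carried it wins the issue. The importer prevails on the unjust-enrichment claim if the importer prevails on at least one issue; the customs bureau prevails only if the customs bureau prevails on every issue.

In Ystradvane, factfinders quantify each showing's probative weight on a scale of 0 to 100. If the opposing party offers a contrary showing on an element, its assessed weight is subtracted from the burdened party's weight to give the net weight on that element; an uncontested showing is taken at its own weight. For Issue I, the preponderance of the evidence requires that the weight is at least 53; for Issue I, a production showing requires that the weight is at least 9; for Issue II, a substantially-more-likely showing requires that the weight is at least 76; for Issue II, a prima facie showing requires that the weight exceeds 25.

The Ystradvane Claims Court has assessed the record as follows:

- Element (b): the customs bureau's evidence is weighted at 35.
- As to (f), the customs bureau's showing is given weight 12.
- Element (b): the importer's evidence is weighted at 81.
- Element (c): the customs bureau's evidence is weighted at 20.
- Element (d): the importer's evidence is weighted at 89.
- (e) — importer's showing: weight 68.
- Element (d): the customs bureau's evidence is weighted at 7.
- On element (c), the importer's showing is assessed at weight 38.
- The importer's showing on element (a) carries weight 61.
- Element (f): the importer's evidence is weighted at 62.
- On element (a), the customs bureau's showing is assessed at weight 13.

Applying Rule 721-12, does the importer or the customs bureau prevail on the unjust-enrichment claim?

— Issue I —
Stage I.1 — burden on importer; standard: the preponderance of the evidence (weight is at least 53).
    (a): 61 − 13 = 48 < 53 [not met]
  The importer does not carry Stage I.1.
So the customs bureau prevails on this issue.
— Issue II —
At Stage II.1 the importer must meet a substantially-more-likely showing (weight is at least 76): on (d) the weight is 89 less the opposing 7 gives net 82, ≥ 76, so (d) meets the standard; on (e) the weight is 68, < 76, so (e) does not meet the standard.
  The importer does not carry Stage II.1.
The analysis ends at Stage II.1; the customs bureau prevails on this issue.
Per-issue: Issue I → customs bureau; Issue II → customs bureau. The importer must prevail on at least one issue; overall, the customs bureau prevails.

customs bureau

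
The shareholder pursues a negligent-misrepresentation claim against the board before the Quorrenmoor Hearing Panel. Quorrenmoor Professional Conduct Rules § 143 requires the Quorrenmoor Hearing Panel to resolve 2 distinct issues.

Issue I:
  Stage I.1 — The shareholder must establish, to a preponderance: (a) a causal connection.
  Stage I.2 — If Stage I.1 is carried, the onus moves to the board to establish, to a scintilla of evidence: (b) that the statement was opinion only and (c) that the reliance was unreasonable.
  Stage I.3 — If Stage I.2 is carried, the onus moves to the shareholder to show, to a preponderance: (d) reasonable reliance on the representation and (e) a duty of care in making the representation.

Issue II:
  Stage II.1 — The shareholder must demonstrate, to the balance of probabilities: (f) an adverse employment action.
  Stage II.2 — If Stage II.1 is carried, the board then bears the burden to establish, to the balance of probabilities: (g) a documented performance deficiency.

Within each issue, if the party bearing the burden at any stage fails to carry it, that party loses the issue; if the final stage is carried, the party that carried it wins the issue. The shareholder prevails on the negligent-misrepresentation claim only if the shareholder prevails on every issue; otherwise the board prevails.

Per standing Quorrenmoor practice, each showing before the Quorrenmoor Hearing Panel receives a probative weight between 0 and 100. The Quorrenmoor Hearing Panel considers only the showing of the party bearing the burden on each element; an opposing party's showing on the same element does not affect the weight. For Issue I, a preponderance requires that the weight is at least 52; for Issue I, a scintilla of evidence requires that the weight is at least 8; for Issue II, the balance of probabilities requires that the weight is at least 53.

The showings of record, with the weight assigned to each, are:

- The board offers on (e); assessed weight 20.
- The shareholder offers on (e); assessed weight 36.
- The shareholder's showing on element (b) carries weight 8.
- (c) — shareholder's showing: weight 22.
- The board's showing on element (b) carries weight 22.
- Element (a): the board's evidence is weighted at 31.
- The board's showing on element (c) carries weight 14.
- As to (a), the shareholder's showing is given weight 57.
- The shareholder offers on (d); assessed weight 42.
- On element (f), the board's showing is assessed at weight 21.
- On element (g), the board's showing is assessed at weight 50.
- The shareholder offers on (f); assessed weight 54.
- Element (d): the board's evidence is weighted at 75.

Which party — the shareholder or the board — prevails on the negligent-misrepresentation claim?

board

— Issue I —
Stage I.1 (shareholder, a preponderance, weight is at least 52): (a) 57 (board's 31 disregarded) ≥ 52 — meets.
  The shareholder carries Stage I.1; the board now bears the burden.
Stage I.2 (board, a scintilla of evidence, weight is at least 8): (b) 22 (shareholder's 8 disregarded) ≥ 8 — meets; (c) 14 (shareholder's 22 disregarded) ≥ 8 — meets.
  All elements met. The burden passes to the shareholder.
Stage I.3 (shareholder, a preponderance, weight is at least 52): (d) 42 (board's 75 disregarded) < 52 — fails; (e) 36 (board's 20 disregarded) < 52 — fails.
  The shareholder does not carry Stage I.3.
The analysis ends at Stage I.3; the board prevails on this issue.
— Issue II —
Stage II.1 (shareholder, the balance of probabilities, weight is at least 53): (f) 54 (board's 21 disregarded) ≥ 53 — meets.
  All elements met. The burden passes to the board.
Stage II.2 (board, the balance of probabilities, weight is at least 53): (g) 50 < 53 — fails.
  Stage II.2 not carried; the board fails its burden.
The analysis ends at Stage II.2; the shareholder prevails on this issue.
Per-issue: Issue I → board; Issue II → shareholder. The shareholder must prevail on every issue; overall, the board prevails.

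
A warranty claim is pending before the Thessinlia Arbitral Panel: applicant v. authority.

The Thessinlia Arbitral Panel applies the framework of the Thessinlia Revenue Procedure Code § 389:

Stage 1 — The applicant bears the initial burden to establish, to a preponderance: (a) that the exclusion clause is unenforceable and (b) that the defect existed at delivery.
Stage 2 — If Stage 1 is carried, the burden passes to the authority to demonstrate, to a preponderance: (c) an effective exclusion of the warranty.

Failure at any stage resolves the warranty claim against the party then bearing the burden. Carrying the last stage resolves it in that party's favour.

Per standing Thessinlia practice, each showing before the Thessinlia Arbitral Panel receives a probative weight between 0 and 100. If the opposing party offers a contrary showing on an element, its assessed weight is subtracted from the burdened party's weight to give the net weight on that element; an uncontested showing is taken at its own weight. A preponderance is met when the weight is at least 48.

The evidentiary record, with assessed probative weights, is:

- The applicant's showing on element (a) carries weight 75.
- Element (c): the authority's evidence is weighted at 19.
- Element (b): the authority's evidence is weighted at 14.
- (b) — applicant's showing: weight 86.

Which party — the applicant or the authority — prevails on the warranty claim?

applicant

At Stage 1 the applicant must meet a preponderance (weight is at least 48): on (a) the weight is 75, which does reach 48, so (a) meets the standard; on (b) the weight is 86 less the opposing 14 gives net 72, ≥ 48, so (b) meets the standard.
  All elements met. The burden passes to the authority.
At Stage 2 the authority must meet a preponderance (weight is at least 48): on (c) the weight is 19, which does not reach 48, so (c) does not meet the standard.
  Stage 2 not carried; the authority fails its burden.
So the applicant prevails.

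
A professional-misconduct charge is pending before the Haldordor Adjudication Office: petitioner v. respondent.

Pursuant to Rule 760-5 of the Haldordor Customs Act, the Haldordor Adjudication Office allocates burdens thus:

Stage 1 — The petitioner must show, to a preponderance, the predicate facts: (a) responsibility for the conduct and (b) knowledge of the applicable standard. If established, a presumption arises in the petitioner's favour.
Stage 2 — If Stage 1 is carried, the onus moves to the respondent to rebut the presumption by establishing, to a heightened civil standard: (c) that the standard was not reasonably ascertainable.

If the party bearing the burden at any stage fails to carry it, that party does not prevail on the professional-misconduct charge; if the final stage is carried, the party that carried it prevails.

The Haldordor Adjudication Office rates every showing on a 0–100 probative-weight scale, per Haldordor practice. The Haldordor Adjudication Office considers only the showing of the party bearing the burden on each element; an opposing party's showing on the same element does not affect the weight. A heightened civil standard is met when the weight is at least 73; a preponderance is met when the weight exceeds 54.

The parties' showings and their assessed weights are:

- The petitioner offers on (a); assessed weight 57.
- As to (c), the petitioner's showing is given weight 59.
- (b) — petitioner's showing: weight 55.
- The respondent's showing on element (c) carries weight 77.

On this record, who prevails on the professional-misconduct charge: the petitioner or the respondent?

Stage 1 — burden on petitioner; standard: a preponderance (weight exceeds 54).
    (a): 57 > 54 [met]
    (b): 55 > 54 [met]
  Stage 1 is satisfied; the onus moves to the respondent.
Stage 2 — burden on respondent; standard: a heightened civil standard (weight is at least 73).
    (c): 77 (petitioner's 59 disregarded) ≥ 73 [met]
  Stage 2 carried; the final stage is satisfied.
All stages carried — the respondent prevails.

respondent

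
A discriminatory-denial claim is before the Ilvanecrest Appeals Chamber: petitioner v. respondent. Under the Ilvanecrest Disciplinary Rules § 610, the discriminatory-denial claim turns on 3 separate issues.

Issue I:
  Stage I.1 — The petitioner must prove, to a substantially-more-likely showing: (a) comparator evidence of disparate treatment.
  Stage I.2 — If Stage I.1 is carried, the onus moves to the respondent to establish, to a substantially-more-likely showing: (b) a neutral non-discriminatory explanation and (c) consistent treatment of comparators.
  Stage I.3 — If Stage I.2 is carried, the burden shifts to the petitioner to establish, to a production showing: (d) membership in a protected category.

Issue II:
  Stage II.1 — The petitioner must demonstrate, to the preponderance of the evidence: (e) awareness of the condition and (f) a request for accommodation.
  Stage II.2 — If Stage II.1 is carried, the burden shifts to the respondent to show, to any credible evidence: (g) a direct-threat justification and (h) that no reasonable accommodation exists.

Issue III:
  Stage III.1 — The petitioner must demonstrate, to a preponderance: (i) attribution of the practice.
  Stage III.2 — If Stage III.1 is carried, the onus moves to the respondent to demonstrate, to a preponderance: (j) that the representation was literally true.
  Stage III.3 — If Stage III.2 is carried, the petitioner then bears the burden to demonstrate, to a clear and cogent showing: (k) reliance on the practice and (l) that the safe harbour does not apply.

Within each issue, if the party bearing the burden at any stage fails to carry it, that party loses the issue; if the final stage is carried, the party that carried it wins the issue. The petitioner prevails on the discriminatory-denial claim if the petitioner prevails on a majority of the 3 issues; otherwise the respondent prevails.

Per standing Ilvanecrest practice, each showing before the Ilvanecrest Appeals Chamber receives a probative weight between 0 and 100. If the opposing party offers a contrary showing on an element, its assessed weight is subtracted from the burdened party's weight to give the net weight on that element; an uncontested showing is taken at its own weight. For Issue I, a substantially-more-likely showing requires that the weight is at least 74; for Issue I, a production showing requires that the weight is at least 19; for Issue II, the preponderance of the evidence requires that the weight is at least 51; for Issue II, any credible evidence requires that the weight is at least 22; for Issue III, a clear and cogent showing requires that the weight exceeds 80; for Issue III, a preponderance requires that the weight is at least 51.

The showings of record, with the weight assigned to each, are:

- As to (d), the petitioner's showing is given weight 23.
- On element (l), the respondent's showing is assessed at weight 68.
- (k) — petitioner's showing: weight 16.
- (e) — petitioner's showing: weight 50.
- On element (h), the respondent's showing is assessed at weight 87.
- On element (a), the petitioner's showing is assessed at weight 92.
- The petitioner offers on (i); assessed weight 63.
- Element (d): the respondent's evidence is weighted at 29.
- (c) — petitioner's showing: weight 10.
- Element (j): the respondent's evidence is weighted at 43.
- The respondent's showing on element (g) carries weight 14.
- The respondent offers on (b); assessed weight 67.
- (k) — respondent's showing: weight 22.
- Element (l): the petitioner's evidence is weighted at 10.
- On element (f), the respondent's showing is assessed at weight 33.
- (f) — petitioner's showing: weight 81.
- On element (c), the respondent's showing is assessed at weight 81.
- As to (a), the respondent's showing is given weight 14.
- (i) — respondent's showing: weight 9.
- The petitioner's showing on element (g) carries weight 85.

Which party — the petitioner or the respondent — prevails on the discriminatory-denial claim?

petitioner

— Issue I —
Stage I.1 (petitioner, a substantially-more-likely showing, weight is at least 74): (a) net 92−14=78 ≥ 74 — meets.
  Stage I.1 is satisfied; the onus moves to the respondent.
Stage I.2 (respondent, a substantially-more-likely showing, weight is at least 74): (b) 67 < 74 — fails; (c) net 81−10=71 < 74 — fails.
  Stage I.2 not carried; the respondent fails its burden.
The analysis ends at Stage I.2; the petitioner prevails on this issue.
— Issue II —
At Stage II.1 the petitioner must meet the preponderance of the evidence (weight is at least 51): on (e) the weight is 50, < 51, so (e) does not meet the standard; on (f) the weight is 81 less the opposing 33 gives net 48, < 51, so (f) does not meet the standard.
  Not every element is met, so the petitioner fails to carry Stage II.1.
So the respondent prevails on this issue.
— Issue III —
Stage III.1 — burden on petitioner; standard: a preponderance (weight is at least 51).
    (i): 63 − 9 = 54 ≥ 51 [met]
  All elements met. The burden passes to the respondent.
Stage III.2 — burden on respondent; standard: a preponderance (weight is at least 51).
    (j): 43 < 51 [not met]
  Not every element is met, so the respondent fails to carry Stage III.2.
So the petitioner prevails on this issue.
Per-issue: Issue I → petitioner; Issue II → respondent; Issue III → petitioner. The petitioner must prevail on a majority of issues; overall, the petitioner prevails.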